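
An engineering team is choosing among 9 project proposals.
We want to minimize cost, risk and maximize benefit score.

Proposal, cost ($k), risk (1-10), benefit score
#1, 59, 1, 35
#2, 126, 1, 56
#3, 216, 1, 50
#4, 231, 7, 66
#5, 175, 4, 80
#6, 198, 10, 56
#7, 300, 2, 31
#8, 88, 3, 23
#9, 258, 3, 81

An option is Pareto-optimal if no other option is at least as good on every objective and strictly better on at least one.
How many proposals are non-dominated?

#1: not dominated (best cost).
#2: not dominated.
#3: dominated by #2 (cost 126≤216, risk 1≤1, benefit score 56≥50).
#4: dominated by #5 (cost 175≤231, risk 4≤7, benefit score 80≥66).
#5: not dominated.
#6: dominated by #2 (cost 126≤198, risk 1≤10, benefit score 56≥56).
#7: dominated by #1 (cost 59≤300, risk 1≤2, benefit score 35≥31).
#8: dominated by #1 (cost 59≤88, risk 1≤3, benefit score 35≥23).
#9: not dominated (best benefit score).
Pareto-optimal: #1, #2, #5, #9 → 4.

4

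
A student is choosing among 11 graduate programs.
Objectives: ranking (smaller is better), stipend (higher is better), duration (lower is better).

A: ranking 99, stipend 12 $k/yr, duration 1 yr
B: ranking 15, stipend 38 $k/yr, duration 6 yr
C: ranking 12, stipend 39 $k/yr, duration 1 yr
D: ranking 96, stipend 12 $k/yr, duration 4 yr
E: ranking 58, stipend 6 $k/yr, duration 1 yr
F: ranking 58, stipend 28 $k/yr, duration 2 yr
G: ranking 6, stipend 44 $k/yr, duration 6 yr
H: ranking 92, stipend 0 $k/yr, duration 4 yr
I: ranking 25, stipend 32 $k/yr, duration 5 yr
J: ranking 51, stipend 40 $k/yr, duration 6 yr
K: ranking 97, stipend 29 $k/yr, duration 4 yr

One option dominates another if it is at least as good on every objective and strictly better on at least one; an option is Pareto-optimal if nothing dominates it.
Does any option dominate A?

Yes

C vs A: ranking 12≤99, stipend 39≥12, duration 1≤1 — C is at least as good on every objective and strictly better on at least one, so C dominates A.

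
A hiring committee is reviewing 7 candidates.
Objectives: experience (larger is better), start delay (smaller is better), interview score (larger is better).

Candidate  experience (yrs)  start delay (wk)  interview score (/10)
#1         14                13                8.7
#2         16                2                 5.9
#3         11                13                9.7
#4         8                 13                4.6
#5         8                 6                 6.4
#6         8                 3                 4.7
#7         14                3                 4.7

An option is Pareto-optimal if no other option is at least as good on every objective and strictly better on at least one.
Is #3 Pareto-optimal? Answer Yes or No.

#1: worse on interview score (8.7 vs 9.7).
#2: worse on interview score (5.9 vs 9.7).
#4: worse on experience (8 vs 11).
#5: worse on experience (8 vs 11).
#6: worse on experience (8 vs 11).
#7: worse on interview score (4.7 vs 9.7).
No option is at least as good as #3 on every objective and strictly better on one.

Yes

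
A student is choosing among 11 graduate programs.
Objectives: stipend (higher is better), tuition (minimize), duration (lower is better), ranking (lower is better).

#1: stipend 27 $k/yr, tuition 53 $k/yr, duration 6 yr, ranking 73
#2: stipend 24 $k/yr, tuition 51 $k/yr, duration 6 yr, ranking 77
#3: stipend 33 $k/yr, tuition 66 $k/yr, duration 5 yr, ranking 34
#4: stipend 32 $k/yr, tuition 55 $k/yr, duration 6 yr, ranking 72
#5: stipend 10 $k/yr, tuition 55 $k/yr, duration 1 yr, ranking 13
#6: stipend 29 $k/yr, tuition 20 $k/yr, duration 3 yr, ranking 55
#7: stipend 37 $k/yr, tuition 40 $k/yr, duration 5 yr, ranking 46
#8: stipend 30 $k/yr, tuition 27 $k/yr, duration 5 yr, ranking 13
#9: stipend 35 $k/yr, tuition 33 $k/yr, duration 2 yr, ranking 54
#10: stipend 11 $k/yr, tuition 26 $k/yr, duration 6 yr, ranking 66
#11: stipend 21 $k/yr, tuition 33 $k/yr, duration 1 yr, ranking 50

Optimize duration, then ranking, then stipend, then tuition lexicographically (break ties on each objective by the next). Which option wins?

#5

First minimize duration: best is 1, kept {#5, #11}.
Then minimize ranking: best is 13, kept {#5}.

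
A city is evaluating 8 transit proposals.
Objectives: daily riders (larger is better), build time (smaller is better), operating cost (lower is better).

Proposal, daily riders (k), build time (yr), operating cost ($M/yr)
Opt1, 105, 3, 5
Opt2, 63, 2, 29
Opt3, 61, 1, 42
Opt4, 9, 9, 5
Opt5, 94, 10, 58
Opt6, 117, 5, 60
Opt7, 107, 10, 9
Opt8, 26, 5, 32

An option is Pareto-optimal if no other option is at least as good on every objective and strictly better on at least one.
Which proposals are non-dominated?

Opt1, Opt2, Opt3, Opt6, Opt7

Opt1: not dominated.
Opt2: not dominated.
Opt3: not dominated (best build time).
Opt4: dominated by Opt1 (daily riders 105≥9, build time 3≤9, operating cost 5≤5).
Opt5: dominated by Opt1 (daily riders 105≥94, build time 3≤10, operating cost 5≤58).
Opt6: not dominated (best daily riders).
Opt7: not dominated.
Opt8: dominated by Opt1 (daily riders 105≥26, build time 3≤5, operating cost 5≤32).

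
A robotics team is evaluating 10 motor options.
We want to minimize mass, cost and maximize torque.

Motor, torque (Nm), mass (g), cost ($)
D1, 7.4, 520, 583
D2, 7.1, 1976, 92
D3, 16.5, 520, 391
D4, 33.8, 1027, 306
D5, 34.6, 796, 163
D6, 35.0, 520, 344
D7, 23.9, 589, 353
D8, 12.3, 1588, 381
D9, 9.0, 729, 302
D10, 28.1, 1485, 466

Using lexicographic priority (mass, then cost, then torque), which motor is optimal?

D6

First minimize mass: best is 520, kept {D1, D3, D6}.
Then minimize cost: best is 344, kept {D6}.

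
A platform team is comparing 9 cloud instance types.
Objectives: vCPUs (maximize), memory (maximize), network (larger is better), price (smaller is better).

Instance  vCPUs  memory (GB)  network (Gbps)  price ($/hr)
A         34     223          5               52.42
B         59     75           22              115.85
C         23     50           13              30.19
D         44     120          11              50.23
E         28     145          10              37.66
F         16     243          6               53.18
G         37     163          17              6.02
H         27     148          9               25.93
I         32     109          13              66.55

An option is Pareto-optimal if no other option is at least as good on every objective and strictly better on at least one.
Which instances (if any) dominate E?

G

G: vCPUs 37≥28, memory 163≥145, network 17≥10, price 6.02≤37.66 — dominates E.
Others (A, B, C, D, F, H, I) are each worse than E on at least one objective.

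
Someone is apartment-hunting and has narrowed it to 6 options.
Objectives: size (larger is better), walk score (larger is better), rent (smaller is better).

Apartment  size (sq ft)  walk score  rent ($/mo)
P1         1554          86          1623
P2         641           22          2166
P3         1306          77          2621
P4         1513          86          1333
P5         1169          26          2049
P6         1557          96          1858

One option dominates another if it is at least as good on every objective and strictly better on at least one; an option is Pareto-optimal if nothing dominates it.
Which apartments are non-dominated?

P1, P4, P6

P1: not dominated.
P2: dominated by P1 (size 1554≥641, walk score 86≥22, rent 1623≤2166).
P3: dominated by P1 (size 1554≥1306, walk score 86≥77, rent 1623≤2621).
P4: not dominated (best rent).
P5: dominated by P1 (size 1554≥1169, walk score 86≥26, rent 1623≤2049).
P6: not dominated (best size).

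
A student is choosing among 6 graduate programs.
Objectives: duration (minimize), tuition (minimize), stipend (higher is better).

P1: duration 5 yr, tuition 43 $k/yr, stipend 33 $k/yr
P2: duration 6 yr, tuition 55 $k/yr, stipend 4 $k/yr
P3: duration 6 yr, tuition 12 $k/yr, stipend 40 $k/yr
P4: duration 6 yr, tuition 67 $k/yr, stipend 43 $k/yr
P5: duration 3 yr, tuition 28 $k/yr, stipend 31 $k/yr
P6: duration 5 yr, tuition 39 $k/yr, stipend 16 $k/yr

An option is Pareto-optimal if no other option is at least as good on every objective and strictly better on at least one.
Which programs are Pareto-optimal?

P1, P3, P4, P5

P1: not dominated.
P2: dominated by P1 (duration 5≤6, tuition 43≤55, stipend 33≥4).
P3: not dominated (best tuition).
P4: not dominated (best stipend).
P5: not dominated (best duration).
P6: dominated by P5 (duration 3≤5, tuition 28≤39, stipend 31≥16).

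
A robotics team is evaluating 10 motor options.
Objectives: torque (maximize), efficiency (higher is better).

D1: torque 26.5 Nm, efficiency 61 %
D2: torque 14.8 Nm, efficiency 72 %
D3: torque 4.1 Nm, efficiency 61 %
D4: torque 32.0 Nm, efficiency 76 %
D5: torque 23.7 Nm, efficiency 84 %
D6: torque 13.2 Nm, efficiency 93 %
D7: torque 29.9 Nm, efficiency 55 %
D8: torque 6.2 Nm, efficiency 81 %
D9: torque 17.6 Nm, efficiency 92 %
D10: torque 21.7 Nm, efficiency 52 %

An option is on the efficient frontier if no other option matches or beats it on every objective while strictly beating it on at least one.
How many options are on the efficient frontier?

D1: dominated by D4 (torque 32.0≥26.5, efficiency 76≥61).
D2: dominated by D4 (torque 32.0≥14.8, efficiency 76≥72).
D3: dominated by D1 (torque 26.5≥4.1, efficiency 61≥61).
D4: not dominated (best torque).
D5: not dominated.
D6: not dominated (best efficiency).
D7: dominated by D4 (torque 32.0≥29.9, efficiency 76≥55).
D8: dominated by D5 (torque 23.7≥6.2, efficiency 84≥81).
D9: not dominated.
D10: dominated by D1 (torque 26.5≥21.7, efficiency 61≥52).
Pareto-optimal: D4, D5, D6, D9 → 4.

4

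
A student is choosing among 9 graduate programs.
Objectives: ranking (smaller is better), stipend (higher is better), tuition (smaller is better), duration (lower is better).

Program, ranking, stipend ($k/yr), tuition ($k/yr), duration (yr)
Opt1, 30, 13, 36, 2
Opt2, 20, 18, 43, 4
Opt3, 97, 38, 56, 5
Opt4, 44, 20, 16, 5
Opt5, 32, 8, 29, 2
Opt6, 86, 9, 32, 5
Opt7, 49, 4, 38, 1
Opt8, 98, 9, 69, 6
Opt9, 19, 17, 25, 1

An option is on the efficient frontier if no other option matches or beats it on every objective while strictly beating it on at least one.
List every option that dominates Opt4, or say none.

none

Opt1: worse on stipend (13 vs 20).
Opt2: worse on stipend (18 vs 20).
Opt3: worse on ranking (97 vs 44).
Opt5: worse on stipend (8 vs 20).
Opt6: worse on ranking (86 vs 44).
Opt7: worse on ranking (49 vs 44).
Opt8: worse on ranking (98 vs 44).
Opt9: worse on stipend (17 vs 20).
No option dominates Opt4.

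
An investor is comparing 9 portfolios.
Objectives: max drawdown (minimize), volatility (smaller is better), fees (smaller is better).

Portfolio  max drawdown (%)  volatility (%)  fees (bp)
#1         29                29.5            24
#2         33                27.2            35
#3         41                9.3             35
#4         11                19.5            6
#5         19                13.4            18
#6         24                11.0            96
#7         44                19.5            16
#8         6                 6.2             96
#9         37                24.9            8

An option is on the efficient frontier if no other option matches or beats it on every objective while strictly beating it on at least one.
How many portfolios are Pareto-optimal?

4

#1: dominated by #4 (max drawdown 11≤29, volatility 19.5≤29.5, fees 6≤24).
#2: dominated by #4 (max drawdown 11≤33, volatility 19.5≤27.2, fees 6≤35).
#3: not dominated.
#4: not dominated (best fees).
#5: not dominated.
#6: dominated by #8 (max drawdown 6≤24, volatility 6.2≤11.0, fees 96≤96).
#7: dominated by #4 (max drawdown 11≤44, volatility 19.5≤19.5, fees 6≤16).
#8: not dominated (best max drawdown).
#9: dominated by #4 (max drawdown 11≤37, volatility 19.5≤24.9, fees 6≤8).
Pareto-optimal: #3, #4, #5, #8 → 4.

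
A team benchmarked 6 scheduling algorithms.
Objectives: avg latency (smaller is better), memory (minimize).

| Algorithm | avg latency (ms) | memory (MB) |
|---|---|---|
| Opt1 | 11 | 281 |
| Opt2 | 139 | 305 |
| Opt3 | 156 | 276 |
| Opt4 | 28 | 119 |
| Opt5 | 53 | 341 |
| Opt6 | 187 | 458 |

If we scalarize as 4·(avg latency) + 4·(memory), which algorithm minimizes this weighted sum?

Opt4

Opt1: 4·11 + 4·281 = 1168
Opt2: 4·139 + 4·305 = 1776
Opt3: 4·156 + 4·276 = 1728
Opt4: 4·28 + 4·119 = 588
Opt5: 4·53 + 4·341 = 1576
Opt6: 4·187 + 4·458 = 2580
Lowest: Opt4 at 588.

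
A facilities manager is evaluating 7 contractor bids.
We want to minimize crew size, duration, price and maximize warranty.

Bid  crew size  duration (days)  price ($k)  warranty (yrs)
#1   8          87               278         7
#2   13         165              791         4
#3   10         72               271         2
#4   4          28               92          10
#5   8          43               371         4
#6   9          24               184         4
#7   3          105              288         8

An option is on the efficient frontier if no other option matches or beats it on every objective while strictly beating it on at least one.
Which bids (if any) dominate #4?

none

#1: worse on crew size (8 vs 4).
#2: worse on crew size (13 vs 4).
#3: worse on crew size (10 vs 4).
#5: worse on crew size (8 vs 4).
#6: worse on crew size (9 vs 4).
#7: worse on duration (105 vs 28).
No option dominates #4.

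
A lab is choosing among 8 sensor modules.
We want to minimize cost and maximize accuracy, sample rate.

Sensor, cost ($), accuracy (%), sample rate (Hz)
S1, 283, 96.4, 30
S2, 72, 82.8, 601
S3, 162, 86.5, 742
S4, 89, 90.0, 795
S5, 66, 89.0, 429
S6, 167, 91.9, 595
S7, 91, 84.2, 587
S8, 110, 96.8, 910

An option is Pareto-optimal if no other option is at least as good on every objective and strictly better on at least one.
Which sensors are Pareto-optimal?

S2, S4, S5, S8

S1: dominated by S8 (cost 110≤283, accuracy 96.8≥96.4, sample rate 910≥30).
S2: not dominated.
S3: dominated by S4 (cost 89≤162, accuracy 90.0≥86.5, sample rate 795≥742).
S4: not dominated.
S5: not dominated (best cost).
S6: dominated by S8 (cost 110≤167, accuracy 96.8≥91.9, sample rate 910≥595).
S7: dominated by S4 (cost 89≤91, accuracy 90.0≥84.2, sample rate 795≥587).
S8: not dominated (best accuracy).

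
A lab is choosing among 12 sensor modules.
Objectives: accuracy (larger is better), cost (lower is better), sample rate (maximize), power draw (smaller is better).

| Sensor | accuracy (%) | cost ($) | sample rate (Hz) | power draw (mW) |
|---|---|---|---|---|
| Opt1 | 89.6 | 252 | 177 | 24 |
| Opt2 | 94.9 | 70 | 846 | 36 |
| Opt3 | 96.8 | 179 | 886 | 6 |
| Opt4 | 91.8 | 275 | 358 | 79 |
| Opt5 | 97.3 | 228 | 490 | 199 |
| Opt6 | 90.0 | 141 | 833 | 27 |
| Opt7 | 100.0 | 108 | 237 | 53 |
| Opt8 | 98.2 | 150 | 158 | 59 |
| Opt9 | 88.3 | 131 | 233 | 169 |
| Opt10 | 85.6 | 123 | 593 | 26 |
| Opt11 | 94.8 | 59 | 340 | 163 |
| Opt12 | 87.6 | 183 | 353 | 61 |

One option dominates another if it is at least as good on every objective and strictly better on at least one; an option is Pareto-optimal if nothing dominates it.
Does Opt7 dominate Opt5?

No

Opt7 vs Opt5: Opt7 is worse on sample rate (237 vs 490), so it does not dominate Opt5.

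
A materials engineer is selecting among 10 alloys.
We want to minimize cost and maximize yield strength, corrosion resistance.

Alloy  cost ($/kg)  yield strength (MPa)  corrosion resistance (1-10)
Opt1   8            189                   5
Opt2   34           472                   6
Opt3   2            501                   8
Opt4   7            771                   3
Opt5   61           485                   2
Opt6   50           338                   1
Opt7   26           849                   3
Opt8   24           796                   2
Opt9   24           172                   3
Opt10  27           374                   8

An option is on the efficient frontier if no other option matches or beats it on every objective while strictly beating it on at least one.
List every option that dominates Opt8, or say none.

none

Opt1: worse on yield strength (189 vs 796).
Opt2: worse on cost (34 vs 24).
Opt3: worse on yield strength (501 vs 796).
Opt4: worse on yield strength (771 vs 796).
Opt5: worse on cost (61 vs 24).
Opt6: worse on cost (50 vs 24).
Opt7: worse on cost (26 vs 24).
Opt9: worse on yield strength (172 vs 796).
Opt10: worse on cost (27 vs 24).
No option dominates Opt8.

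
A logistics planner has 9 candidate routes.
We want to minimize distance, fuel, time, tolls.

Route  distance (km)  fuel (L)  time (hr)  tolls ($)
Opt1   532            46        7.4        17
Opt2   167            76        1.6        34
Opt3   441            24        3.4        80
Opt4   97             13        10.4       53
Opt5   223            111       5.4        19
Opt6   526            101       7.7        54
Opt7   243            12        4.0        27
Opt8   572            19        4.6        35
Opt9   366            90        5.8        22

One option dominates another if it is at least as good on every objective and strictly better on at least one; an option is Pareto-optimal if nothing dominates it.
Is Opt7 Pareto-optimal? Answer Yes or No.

Yes

Opt1: worse on distance (532 vs 243).
Opt2: worse on fuel (76 vs 12).
Opt3: worse on distance (441 vs 243).
Opt4: worse on fuel (13 vs 12).
Opt5: worse on fuel (111 vs 12).
Opt6: worse on distance (526 vs 243).
Opt8: worse on distance (572 vs 243).
Opt9: worse on distance (366 vs 243).
No option is at least as good as Opt7 on every objective and strictly better on one.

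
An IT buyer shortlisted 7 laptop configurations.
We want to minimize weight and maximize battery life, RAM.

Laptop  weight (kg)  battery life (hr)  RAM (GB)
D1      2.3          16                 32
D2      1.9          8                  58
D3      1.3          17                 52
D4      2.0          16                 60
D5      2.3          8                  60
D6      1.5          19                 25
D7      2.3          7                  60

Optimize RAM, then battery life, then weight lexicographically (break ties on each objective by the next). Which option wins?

D4

First maximize RAM: best is 60, kept {D4, D5, D7}.
Then maximize battery life: best is 16, kept {D4}.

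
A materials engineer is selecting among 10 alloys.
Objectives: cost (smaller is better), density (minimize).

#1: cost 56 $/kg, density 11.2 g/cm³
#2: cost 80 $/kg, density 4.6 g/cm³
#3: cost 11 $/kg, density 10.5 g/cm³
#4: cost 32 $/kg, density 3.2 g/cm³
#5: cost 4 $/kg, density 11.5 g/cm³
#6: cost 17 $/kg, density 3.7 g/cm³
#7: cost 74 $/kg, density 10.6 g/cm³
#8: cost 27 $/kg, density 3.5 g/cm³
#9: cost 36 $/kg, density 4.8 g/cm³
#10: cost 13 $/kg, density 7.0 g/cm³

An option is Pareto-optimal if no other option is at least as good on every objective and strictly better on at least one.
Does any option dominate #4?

No

#1: worse on cost (56 vs 32).
#2: worse on cost (80 vs 32).
#3: worse on density (10.5 vs 3.2).
#5: worse on density (11.5 vs 3.2).
#6: worse on density (3.7 vs 3.2).
#7: worse on cost (74 vs 32).
#8: worse on density (3.5 vs 3.2).
#9: worse on cost (36 vs 32).
#10: worse on density (7.0 vs 3.2).
No option is at least as good as #4 on every objective and strictly better on one.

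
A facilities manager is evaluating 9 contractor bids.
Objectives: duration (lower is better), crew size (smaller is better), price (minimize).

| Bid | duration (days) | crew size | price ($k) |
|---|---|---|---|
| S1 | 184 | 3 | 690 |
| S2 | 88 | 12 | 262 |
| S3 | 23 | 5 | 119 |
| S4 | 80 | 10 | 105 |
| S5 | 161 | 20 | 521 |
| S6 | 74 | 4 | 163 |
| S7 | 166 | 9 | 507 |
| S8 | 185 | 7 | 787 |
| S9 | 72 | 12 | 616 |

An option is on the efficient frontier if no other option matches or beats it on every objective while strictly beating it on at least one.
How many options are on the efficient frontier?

4

S1: not dominated (best crew size).
S2: dominated by S3 (duration 23≤88, crew size 5≤12, price 119≤262).
S3: not dominated (best duration).
S4: not dominated (best price).
S5: dominated by S2 (duration 88≤161, crew size 12≤20, price 262≤521).
S6: not dominated.
S7: dominated by S3 (duration 23≤166, crew size 5≤9, price 119≤507).
S8: dominated by S1 (duration 184≤185, crew size 3≤7, price 690≤787).
S9: dominated by S3 (duration 23≤72, crew size 5≤12, price 119≤616).
Pareto-optimal: S1, S3, S4, S6 → 4.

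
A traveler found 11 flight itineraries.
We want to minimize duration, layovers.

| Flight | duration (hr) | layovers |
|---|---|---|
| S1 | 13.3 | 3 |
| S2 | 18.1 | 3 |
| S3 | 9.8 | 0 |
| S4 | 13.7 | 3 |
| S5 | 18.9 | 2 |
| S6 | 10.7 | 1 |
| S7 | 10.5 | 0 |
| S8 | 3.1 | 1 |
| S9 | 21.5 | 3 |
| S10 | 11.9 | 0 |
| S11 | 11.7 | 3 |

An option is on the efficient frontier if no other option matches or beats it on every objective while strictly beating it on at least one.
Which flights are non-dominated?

S1: dominated by S3 (duration 9.8≤13.3, layovers 0≤3).
S2: dominated by S1 (duration 13.3≤18.1, layovers 3≤3).
S3: not dominated.
S4: dominated by S1 (duration 13.3≤13.7, layovers 3≤3).
S5: dominated by S3 (duration 9.8≤18.9, layovers 0≤2).
S6: dominated by S3 (duration 9.8≤10.7, layovers 0≤1).
S7: dominated by S3 (duration 9.8≤10.5, layovers 0≤0).
S8: not dominated (best duration).
S9: dominated by S1 (duration 13.3≤21.5, layovers 3≤3).
S10: dominated by S3 (duration 9.8≤11.9, layovers 0≤0).
S11: dominated by S3 (duration 9.8≤11.7, layovers 0≤3).

S3, S8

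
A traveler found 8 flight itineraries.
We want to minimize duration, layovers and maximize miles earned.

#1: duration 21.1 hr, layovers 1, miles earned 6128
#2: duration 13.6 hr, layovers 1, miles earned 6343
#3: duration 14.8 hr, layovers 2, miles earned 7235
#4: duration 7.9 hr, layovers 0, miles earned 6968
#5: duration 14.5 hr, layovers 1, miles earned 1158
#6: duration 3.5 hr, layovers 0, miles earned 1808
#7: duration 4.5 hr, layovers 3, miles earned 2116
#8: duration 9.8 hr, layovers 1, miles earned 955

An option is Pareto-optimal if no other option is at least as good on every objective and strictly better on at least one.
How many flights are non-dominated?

4

#1: dominated by #2 (duration 13.6≤21.1, layovers 1≤1, miles earned 6343≥6128).
#2: dominated by #4 (duration 7.9≤13.6, layovers 0≤1, miles earned 6968≥6343).
#3: not dominated (best miles earned).
#4: not dominated.
#5: dominated by #2 (duration 13.6≤14.5, layovers 1≤1, miles earned 6343≥1158).
#6: not dominated (best duration).
#7: not dominated.
#8: dominated by #4 (duration 7.9≤9.8, layovers 0≤1, miles earned 6968≥955).
Pareto-optimal: #3, #4, #6, #7 → 4.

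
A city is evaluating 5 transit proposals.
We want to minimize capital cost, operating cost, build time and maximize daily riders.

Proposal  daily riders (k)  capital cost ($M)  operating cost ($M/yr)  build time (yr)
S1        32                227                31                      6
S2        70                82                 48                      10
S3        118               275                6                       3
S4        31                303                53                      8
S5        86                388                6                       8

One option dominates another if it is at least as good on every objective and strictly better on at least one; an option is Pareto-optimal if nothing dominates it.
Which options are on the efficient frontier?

S1, S2, S3

S1: not dominated.
S2: not dominated (best capital cost).
S3: not dominated (best daily riders).
S4: dominated by S1 (daily riders 32≥31, capital cost 227≤303, operating cost 31≤53, build time 6≤8).
S5: dominated by S3 (daily riders 118≥86, capital cost 275≤388, operating cost 6≤6, build time 3≤8).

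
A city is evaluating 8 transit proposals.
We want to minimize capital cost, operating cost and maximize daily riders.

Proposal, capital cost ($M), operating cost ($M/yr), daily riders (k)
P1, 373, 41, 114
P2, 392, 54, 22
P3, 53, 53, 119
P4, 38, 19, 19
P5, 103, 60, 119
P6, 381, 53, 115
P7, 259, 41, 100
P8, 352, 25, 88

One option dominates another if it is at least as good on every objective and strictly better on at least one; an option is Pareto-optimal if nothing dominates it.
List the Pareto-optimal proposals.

P1, P3, P4, P7, P8

P1: not dominated.
P2: dominated by P1 (capital cost 373≤392, operating cost 41≤54, daily riders 114≥22).
P3: not dominated.
P4: not dominated (best capital cost).
P5: dominated by P3 (capital cost 53≤103, operating cost 53≤60, daily riders 119≥119).
P6: dominated by P3 (capital cost 53≤381, operating cost 53≤53, daily riders 119≥115).
P7: not dominated.
P8: not dominated.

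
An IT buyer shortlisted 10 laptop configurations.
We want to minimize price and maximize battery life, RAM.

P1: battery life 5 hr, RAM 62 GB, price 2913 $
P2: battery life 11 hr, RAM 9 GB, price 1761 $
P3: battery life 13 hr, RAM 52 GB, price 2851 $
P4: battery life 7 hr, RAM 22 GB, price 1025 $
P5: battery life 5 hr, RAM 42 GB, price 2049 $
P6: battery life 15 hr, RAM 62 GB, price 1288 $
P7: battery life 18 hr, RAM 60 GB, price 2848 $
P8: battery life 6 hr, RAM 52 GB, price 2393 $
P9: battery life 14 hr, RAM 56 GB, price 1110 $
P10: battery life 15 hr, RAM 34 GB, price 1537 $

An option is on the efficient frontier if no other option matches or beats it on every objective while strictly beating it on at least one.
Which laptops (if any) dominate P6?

none

P1: worse on battery life (5 vs 15).
P2: worse on battery life (11 vs 15).
P3: worse on battery life (13 vs 15).
P4: worse on battery life (7 vs 15).
P5: worse on battery life (5 vs 15).
P7: worse on RAM (60 vs 62).
P8: worse on battery life (6 vs 15).
P9: worse on battery life (14 vs 15).
P10: worse on RAM (34 vs 62).
No option dominates P6.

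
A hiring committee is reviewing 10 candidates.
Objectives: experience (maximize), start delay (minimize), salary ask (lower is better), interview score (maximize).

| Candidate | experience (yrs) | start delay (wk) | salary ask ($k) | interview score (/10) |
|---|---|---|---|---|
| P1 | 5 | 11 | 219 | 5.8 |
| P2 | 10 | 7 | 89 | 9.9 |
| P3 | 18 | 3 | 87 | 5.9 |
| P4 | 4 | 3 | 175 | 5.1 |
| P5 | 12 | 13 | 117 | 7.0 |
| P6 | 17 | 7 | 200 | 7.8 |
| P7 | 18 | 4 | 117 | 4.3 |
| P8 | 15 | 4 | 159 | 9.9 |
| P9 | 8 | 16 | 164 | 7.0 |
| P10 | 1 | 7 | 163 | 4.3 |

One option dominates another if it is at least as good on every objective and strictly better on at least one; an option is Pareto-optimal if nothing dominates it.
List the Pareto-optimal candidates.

P2, P3, P5, P6, P8

P1: dominated by P2 (experience 10≥5, start delay 7≤11, salary ask 89≤219, interview score 9.9≥5.8).
P2: not dominated.
P3: not dominated (best salary ask).
P4: dominated by P3 (experience 18≥4, start delay 3≤3, salary ask 87≤175, interview score 5.9≥5.1).
P5: not dominated.
P6: not dominated.
P7: dominated by P3 (experience 18≥18, start delay 3≤4, salary ask 87≤117, interview score 5.9≥4.3).
P8: not dominated.
P9: dominated by P2 (experience 10≥8, start delay 7≤16, salary ask 89≤164, interview score 9.9≥7.0).
P10: dominated by P2 (experience 10≥1, start delay 7≤7, salary ask 89≤163, interview score 9.9≥4.3).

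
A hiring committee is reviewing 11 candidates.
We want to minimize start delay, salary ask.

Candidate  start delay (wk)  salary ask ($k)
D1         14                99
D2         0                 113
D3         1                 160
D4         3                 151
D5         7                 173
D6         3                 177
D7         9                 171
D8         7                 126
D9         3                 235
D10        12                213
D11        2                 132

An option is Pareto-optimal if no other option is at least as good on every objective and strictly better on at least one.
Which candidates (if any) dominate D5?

D2, D3, D4, D8, D11

D2: start delay 0≤7, salary ask 113≤173 — dominates D5.
D3: start delay 1≤7, salary ask 160≤173 — dominates D5.
D4: start delay 3≤7, salary ask 151≤173 — dominates D5.
D8: start delay 7≤7, salary ask 126≤173 — dominates D5.
D11: start delay 2≤7, salary ask 132≤173 — dominates D5.
Others (D1, D6, D7, D9, D10) are each worse than D5 on at least one objective.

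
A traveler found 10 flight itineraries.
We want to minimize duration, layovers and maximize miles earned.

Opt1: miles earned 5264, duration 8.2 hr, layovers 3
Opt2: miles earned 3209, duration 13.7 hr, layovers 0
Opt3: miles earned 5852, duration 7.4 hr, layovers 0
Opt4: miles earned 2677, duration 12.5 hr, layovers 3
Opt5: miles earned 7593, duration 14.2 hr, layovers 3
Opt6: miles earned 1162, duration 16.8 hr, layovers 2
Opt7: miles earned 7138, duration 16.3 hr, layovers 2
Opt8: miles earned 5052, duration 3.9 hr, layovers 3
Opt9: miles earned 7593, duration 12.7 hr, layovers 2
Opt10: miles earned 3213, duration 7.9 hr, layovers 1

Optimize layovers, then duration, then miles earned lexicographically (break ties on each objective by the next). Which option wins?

Opt3

First minimize layovers: best is 0, kept {Opt2, Opt3}.
Then minimize duration: best is 7.4, kept {Opt3}.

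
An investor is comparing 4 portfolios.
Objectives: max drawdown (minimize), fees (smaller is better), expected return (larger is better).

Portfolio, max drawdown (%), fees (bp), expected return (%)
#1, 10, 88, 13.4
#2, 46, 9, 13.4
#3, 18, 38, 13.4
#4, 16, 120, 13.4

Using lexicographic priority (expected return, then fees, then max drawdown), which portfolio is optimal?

#2

First maximize expected return: best is 13.4, kept {#1, #2, #3, #4}.
Then minimize fees: best is 9, kept {#2}.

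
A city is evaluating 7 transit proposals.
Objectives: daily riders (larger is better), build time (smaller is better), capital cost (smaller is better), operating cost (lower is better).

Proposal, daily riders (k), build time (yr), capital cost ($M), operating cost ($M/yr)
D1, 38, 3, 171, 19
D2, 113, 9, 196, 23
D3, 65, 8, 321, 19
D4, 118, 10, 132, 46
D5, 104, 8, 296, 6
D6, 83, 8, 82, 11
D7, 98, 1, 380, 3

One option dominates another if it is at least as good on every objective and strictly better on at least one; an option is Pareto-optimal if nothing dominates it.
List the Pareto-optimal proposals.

D1: not dominated.
D2: not dominated.
D3: dominated by D5 (daily riders 104≥65, build time 8≤8, capital cost 296≤321, operating cost 6≤19).
D4: not dominated (best daily riders).
D5: not dominated.
D6: not dominated (best capital cost).
D7: not dominated (best build time).

D1, D2, D4, D5, D6, D7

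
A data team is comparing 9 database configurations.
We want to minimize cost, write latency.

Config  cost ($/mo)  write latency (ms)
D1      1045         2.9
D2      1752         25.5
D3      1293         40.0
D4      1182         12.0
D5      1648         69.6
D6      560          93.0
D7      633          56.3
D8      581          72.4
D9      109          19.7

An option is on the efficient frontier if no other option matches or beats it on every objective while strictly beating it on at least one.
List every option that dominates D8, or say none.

D9

D9: cost 109≤581, write latency 19.7≤72.4 — dominates D8.
Others (D1, D2, D3, D4, D5, D6, D7) are each worse than D8 on at least one objective.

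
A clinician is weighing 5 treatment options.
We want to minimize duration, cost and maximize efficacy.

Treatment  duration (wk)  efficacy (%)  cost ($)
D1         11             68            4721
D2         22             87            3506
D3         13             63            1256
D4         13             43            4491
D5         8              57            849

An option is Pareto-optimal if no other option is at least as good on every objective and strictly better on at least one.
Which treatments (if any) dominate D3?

none

D1: worse on cost (4721 vs 1256).
D2: worse on duration (22 vs 13).
D4: worse on efficacy (43 vs 63).
D5: worse on efficacy (57 vs 63).
No option dominates D3.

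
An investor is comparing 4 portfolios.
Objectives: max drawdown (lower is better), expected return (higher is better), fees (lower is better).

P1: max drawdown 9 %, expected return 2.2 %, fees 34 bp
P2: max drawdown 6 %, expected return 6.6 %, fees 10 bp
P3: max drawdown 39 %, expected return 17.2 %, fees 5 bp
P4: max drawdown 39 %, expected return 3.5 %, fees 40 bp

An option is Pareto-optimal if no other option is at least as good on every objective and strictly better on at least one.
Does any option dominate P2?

P1: worse on max drawdown (9 vs 6).
P3: worse on max drawdown (39 vs 6).
P4: worse on max drawdown (39 vs 6).
No option is at least as good as P2 on every objective and strictly better on one.

No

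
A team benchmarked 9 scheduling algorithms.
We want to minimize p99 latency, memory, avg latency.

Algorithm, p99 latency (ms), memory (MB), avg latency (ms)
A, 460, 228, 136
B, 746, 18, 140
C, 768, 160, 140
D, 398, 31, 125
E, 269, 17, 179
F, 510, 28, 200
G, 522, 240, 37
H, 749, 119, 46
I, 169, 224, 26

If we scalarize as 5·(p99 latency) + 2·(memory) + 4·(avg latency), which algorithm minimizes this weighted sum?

I

A: 5·460 + 2·228 + 4·136 = 3300
B: 5·746 + 2·18 + 4·140 = 4326
C: 5·768 + 2·160 + 4·140 = 4720
D: 5·398 + 2·31 + 4·125 = 2552
E: 5·269 + 2·17 + 4·179 = 2095
F: 5·510 + 2·28 + 4·200 = 3406
G: 5·522 + 2·240 + 4·37 = 3238
H: 5·749 + 2·119 + 4·46 = 4167
I: 5·169 + 2·224 + 4·26 = 1397
Lowest: I at 1397.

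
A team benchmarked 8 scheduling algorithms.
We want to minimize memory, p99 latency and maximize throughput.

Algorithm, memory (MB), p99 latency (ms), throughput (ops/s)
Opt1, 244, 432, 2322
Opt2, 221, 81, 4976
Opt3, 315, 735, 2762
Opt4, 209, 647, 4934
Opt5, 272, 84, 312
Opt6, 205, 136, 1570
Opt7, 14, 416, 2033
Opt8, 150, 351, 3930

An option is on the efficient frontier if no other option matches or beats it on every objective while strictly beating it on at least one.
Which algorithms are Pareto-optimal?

Opt2, Opt4, Opt6, Opt7, Opt8

Opt1: dominated by Opt2 (memory 221≤244, p99 latency 81≤432, throughput 4976≥2322).
Opt2: not dominated (best p99 latency).
Opt3: dominated by Opt2 (memory 221≤315, p99 latency 81≤735, throughput 4976≥2762).
Opt4: not dominated.
Opt5: dominated by Opt2 (memory 221≤272, p99 latency 81≤84, throughput 4976≥312).
Opt6: not dominated.
Opt7: not dominated (best memory).
Opt8: not dominated.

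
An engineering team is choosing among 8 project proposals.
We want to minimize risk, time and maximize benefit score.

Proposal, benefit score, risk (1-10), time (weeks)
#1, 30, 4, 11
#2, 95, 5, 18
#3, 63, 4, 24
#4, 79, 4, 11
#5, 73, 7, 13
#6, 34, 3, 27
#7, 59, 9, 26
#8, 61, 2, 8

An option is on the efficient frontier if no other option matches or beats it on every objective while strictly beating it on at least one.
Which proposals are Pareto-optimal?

#2, #4, #8

#1: dominated by #4 (benefit score 79≥30, risk 4≤4, time 11≤11).
#2: not dominated (best benefit score).
#3: dominated by #4 (benefit score 79≥63, risk 4≤4, time 11≤24).
#4: not dominated.
#5: dominated by #4 (benefit score 79≥73, risk 4≤7, time 11≤13).
#6: dominated by #8 (benefit score 61≥34, risk 2≤3, time 8≤27).
#7: dominated by #2 (benefit score 95≥59, risk 5≤9, time 18≤26).
#8: not dominated (best risk).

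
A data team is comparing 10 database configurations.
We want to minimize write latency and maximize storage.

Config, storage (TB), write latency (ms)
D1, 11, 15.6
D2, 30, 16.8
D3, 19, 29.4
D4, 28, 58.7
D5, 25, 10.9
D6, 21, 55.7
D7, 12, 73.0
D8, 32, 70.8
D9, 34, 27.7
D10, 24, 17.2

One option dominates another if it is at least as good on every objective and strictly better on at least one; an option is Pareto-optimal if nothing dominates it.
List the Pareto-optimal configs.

D2, D5, D9

D1: dominated by D5 (storage 25≥11, write latency 10.9≤15.6).
D2: not dominated.
D3: dominated by D2 (storage 30≥19, write latency 16.8≤29.4).
D4: dominated by D2 (storage 30≥28, write latency 16.8≤58.7).
D5: not dominated (best write latency).
D6: dominated by D2 (storage 30≥21, write latency 16.8≤55.7).
D7: dominated by D2 (storage 30≥12, write latency 16.8≤73.0).
D8: dominated by D9 (storage 34≥32, write latency 27.7≤70.8).
D9: not dominated (best storage).
D10: dominated by D2 (storage 30≥24, write latency 16.8≤17.2).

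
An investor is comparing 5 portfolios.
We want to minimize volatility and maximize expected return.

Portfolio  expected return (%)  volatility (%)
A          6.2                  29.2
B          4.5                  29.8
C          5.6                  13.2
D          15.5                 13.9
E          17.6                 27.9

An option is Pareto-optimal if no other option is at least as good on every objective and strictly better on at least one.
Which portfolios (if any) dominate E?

none

A: worse on expected return (6.2 vs 17.6).
B: worse on expected return (4.5 vs 17.6).
C: worse on expected return (5.6 vs 17.6).
D: worse on expected return (15.5 vs 17.6).
No option dominates E.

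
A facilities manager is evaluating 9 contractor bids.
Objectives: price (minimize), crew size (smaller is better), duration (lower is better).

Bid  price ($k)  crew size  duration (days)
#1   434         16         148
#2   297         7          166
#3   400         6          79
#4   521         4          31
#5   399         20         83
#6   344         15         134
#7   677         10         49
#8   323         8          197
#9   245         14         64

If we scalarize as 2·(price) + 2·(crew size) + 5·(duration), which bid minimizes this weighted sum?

#1: 2·434 + 2·16 + 5·148 = 1640
#2: 2·297 + 2·7 + 5·166 = 1438
#3: 2·400 + 2·6 + 5·79 = 1207
#4: 2·521 + 2·4 + 5·31 = 1205
#5: 2·399 + 2·20 + 5·83 = 1253
#6: 2·344 + 2·15 + 5·134 = 1388
#7: 2·677 + 2·10 + 5·49 = 1619
#8: 2·323 + 2·8 + 5·197 = 1647
#9: 2·245 + 2·14 + 5·64 = 838
Lowest: #9 at 838.

#9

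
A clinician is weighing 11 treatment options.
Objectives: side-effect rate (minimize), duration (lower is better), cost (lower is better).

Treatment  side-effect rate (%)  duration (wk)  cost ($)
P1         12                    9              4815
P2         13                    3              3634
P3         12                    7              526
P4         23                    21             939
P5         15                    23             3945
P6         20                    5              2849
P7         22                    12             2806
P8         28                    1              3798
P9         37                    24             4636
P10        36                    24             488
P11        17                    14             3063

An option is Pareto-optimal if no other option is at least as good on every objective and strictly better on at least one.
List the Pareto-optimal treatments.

P1: dominated by P3 (side-effect rate 12≤12, duration 7≤9, cost 526≤4815).
P2: not dominated.
P3: not dominated.
P4: dominated by P3 (side-effect rate 12≤23, duration 7≤21, cost 526≤939).
P5: dominated by P2 (side-effect rate 13≤15, duration 3≤23, cost 3634≤3945).
P6: not dominated.
P7: dominated by P3 (side-effect rate 12≤22, duration 7≤12, cost 526≤2806).
P8: not dominated (best duration).
P9: dominated by P2 (side-effect rate 13≤37, duration 3≤24, cost 3634≤4636).
P10: not dominated (best cost).
P11: dominated by P3 (side-effect rate 12≤17, duration 7≤14, cost 526≤3063).

P2, P3, P6, P8, P10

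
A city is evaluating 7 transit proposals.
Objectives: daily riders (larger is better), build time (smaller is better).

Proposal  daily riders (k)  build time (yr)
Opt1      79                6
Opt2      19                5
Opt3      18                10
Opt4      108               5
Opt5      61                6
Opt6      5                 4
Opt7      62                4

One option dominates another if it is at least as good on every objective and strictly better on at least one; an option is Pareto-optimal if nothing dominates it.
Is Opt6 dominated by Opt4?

Opt4 vs Opt6: Opt4 is worse on build time (5 vs 4), so it does not dominate Opt6.

No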